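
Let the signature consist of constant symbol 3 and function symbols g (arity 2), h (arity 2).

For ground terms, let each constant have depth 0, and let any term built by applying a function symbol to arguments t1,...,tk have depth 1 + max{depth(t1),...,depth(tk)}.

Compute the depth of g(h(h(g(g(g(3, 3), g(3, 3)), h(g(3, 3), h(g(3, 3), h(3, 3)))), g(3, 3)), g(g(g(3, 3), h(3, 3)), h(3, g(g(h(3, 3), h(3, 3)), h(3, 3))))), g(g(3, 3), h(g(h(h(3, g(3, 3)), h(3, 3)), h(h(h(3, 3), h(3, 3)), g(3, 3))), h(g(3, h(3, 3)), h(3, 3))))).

depth(g(3, 3)) = 1 + max(0, 0) = 1
depth(g(g(3, 3), g(3, 3))) = 1 + max(1, 1) = 2
depth(h(3, 3)) = 1 + max(0, 0) = 1
depth(h(g(3, 3), h(3, 3))) = 1 + max(1, 1) = 2
depth(h(g(3, 3), h(g(3, 3), h(3, 3)))) = 1 + max(1, 2) = 3
depth(g(g(g(3, 3), g(3, 3)), h(g(3, 3), h(g(3, 3), h(3, 3))))) = 1 + max(2, 3) = 4
depth(h(g(g(g(3, 3), g(3, 3)), h(g(3, 3), h(g(3, 3), h(3, 3)))), g(3, 3))) = 1 + max(4, 1) = 5
depth(g(g(3, 3), h(3, 3))) = 1 + max(1, 1) = 2
depth(g(h(3, 3), h(3, 3))) = 1 + max(1, 1) = 2
depth(g(g(h(3, 3), h(3, 3)), h(3, 3))) = 1 + max(2, 1) = 3
depth(h(3, g(g(h(3, 3), h(3, 3)), h(3, 3)))) = 1 + max(0, 3) = 4
depth(g(g(g(3, 3), h(3, 3)), h(3, g(g(h(3, 3), h(3, 3)), h(3, 3))))) = 1 + max(2, 4) = 5
depth(h(h(g(g(g(3, 3), g(3, 3)), h(g(3, 3), h(g(3, 3), h(3, 3)))), g(3, 3)), g(g(g(3, 3), h(3, 3)), h(3, g(g(h(3, 3), h(3, 3)), h(3, 3)))))) = 1 + max(5, 5) = 6
depth(h(3, g(3, 3))) = 1 + max(0, 1) = 2
depth(h(h(3, g(3, 3)), h(3, 3))) = 1 + max(2, 1) = 3
depth(h(h(3, 3), h(3, 3))) = 1 + max(1, 1) = 2
depth(h(h(h(3, 3), h(3, 3)), g(3, 3))) = 1 + max(2, 1) = 3
depth(g(h(h(3, g(3, 3)), h(3, 3)), h(h(h(3, 3), h(3, 3)), g(3, 3)))) = 1 + max(3, 3) = 4
depth(g(3, h(3, 3))) = 1 + max(0, 1) = 2
depth(h(g(3, h(3, 3)), h(3, 3))) = 1 + max(2, 1) = 3
depth(h(g(h(h(3, g(3, 3)), h(3, 3)), h(h(h(3, 3), h(3, 3)), g(3, 3))), h(g(3, h(3, 3)), h(3, 3)))) = 1 + max(4, 3) = 5
depth(g(g(3, 3), h(g(h(h(3, g(3, 3)), h(3, 3)), h(h(h(3, 3), h(3, 3)), g(3, 3))), h(g(3, h(3, 3)), h(3, 3))))) = 1 + max(1, 5) = 6
depth(g(h(h(g(g(g(3, 3), g(3, 3)), h(g(3, 3), h(g(3, 3), h(3, 3)))), g(3, 3)), g(g(g(3, 3), h(3, 3)), h(3, g(g(h(3, 3), h(3, 3)), h(3, 3))))), g(g(3, 3), h(g(h(h(3, g(3, 3)), h(3, 3)), h(h(h(3, 3), h(3, 3)), g(3, 3))), h(g(3, h(3, 3)), h(3, 3)))))) = 1 + max(6, 6) = 7

7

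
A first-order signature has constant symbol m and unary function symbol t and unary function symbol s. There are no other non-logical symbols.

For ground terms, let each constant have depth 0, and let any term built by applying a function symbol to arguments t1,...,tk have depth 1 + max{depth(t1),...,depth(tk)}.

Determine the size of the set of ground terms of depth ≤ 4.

Let N_k = |{terms of depth ≤ k}|. Then N_0 = 1 and N_k = 1 + N_{k-1} + N_{k-1} for k ≥ 1 (one summand per function symbol, arity giving the exponent).
N_0 = 1
N_1 = 1 + 1 + 1 = 3
N_2 = 1 + 3 + 3 = 7
N_3 = 1 + 7 + 7 = 15
N_4 = 1 + 15 + 15 = 31

31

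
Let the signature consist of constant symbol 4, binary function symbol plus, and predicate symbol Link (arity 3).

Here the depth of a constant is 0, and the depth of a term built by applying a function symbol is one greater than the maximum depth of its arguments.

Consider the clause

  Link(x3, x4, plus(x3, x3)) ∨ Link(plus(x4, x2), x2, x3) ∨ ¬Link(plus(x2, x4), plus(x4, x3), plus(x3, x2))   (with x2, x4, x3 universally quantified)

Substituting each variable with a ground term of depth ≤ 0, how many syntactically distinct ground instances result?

Ground terms of depth ≤ 0:
  Let N_k count ground terms of depth at most k. Each non-constant term of depth ≤ k is some function symbol applied to depth-≤(k−1) arguments, giving N_k = 1 + N_{k-1}^2.
  N_0 = 1
So there is exactly 1 ground term available for substitution.
Each of x2, x4, x3 ranges independently over the available ground terms, and distinct assignments produce distinct instances.
Number of ground instances = 1^3 = 1.

1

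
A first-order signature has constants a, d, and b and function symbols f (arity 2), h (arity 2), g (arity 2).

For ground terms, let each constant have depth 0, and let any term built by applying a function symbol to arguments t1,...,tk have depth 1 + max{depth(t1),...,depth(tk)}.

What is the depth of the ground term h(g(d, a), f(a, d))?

depth(g(d, a)) = 1 + max(0, 0) = 1
depth(f(a, d)) = 1 + max(0, 0) = 1
depth(h(g(d, a), f(a, d))) = 1 + max(1, 1) = 2

2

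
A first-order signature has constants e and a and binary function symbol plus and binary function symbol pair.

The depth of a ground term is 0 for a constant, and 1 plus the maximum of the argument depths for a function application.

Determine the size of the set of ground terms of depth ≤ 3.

Write N_k for the number of ground terms of depth ≤ k. A term of depth ≤ k is either a constant or a function symbol applied to arguments of depth ≤ k−1, so N_k = 2 + N_{k-1}^2 + N_{k-1}^2.
N_0 = 2
N_1 = 2 + 2^2 + 2^2 = 10
N_2 = 2 + 10^2 + 10^2 = 202
N_3 = 2 + 202^2 + 202^2 = 81610

81610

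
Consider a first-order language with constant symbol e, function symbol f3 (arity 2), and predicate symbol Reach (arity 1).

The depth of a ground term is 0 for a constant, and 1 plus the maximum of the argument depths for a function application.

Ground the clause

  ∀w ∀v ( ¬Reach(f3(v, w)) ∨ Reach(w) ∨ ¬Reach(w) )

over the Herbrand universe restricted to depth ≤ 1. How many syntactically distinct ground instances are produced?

Ground terms of depth ≤ 1:
  Let N_k count ground terms of depth at most k. Each non-constant term of depth ≤ k is some function symbol applied to depth-≤(k−1) arguments, giving N_k = 1 + N_{k-1}^2.
  N_0 = 1
  N_1 = 1 + 1^2 = 2
So there are 2 ground terms available for substitution.
Each of w, v ranges independently over the available ground terms, and distinct assignments produce distinct instances.
Number of ground instances = 2^2 = 4.

4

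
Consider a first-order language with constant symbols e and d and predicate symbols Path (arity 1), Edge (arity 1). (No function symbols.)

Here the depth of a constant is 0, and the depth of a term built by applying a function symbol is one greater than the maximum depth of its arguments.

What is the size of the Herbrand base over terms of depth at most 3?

4

First count ground terms of depth ≤ 3.
With no function symbols every ground term is a constant, so there are exactly 2 ground terms at every depth bound.
N_0 = 2
N_1 = 2
N_2 = 2
N_3 = 2
Explicitly: e, d.
So |H| = 2.
A ground atom is a predicate applied to a tuple of terms from H, so the count is the sum over predicates of |H|^arity:
  Path: 2;  Edge: 2
Total ground atoms: 2 + 2 = 4.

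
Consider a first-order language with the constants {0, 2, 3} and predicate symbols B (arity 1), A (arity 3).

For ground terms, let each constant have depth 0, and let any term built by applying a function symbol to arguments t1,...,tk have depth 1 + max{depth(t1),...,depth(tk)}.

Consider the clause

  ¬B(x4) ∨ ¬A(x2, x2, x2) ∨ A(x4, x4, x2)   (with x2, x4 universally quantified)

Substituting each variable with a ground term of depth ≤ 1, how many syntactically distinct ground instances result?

Ground terms of depth ≤ 1:
  With no function symbols every ground term is a constant, so there are exactly 3 ground terms at every depth bound.
  N_0 = 3
  N_1 = 3
  Explicitly: 0, 2, 3.
So there are 3 ground terms available for substitution.
The clause has 2 distinct variables (x2, x4), each appearing in the body. In the free term algebra distinct substitutions yield syntactically distinct ground instances.
Number of ground instances = 3^2 = 9.

9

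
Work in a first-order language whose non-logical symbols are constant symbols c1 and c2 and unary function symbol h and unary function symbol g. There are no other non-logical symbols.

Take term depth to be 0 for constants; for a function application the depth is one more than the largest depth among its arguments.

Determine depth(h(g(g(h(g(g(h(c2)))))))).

depth(h(c2)) = 1 + depth(c2) = 1 + 0 = 1
depth(g(h(c2))) = 1 + depth(h(c2)) = 1 + 1 = 2
depth(g(g(h(c2)))) = 1 + depth(g(h(c2))) = 1 + 2 = 3
depth(h(g(g(h(c2))))) = 1 + depth(g(g(h(c2)))) = 1 + 3 = 4
depth(g(h(g(g(h(c2)))))) = 1 + depth(h(g(g(h(c2))))) = 1 + 4 = 5
depth(g(g(h(g(g(h(c2))))))) = 1 + depth(g(h(g(g(h(c2)))))) = 1 + 5 = 6
depth(h(g(g(h(g(g(h(c2)))))))) = 1 + depth(g(g(h(g(g(h(c2))))))) = 1 + 6 = 7

7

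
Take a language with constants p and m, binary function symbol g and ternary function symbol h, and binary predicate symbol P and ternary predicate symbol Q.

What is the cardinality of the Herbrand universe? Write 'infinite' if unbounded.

The signature has at least one function symbol (g, arity 2) and at least one constant (p).
Iterating g gives infinitely many distinct ground terms: p, g(p, p), g(g(p, p), g(p, p)), ...
So the Herbrand universe is infinite.

infinite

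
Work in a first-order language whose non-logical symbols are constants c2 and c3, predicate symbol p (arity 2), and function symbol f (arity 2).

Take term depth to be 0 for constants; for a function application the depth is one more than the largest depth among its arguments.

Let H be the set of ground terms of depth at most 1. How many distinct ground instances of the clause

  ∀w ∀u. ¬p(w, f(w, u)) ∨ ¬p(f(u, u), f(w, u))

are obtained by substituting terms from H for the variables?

36

Ground terms of depth ≤ 1:
  Count level by level. With function symbols f/2, the terms of depth ≤ k are the 2 constants together with each function applied to depth-≤(k−1) tuples, so N_k = 2 + N_{k-1}^2.
  N_0 = 2
  N_1 = 2 + 2^2 = 6
  Explicitly: c2, c3, f(c2, c2), f(c2, c3), f(c3, c2), f(c3, c3).
So there are 6 ground terms available for substitution.
Each of w, u ranges independently over the available ground terms, and distinct assignments produce distinct instances.
Number of ground instances = 6^2 = 36.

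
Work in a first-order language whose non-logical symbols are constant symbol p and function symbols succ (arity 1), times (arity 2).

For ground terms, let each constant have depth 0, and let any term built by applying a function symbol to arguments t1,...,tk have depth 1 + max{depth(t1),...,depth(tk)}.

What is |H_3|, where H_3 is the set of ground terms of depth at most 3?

183

If N_k denotes the number of depth-≤k ground terms, the 1 constant gives N_0 = 1, and each function symbol of arity r contributes N_{k-1}^r new terms at level k: N_k = 1 + N_{k-1} + N_{k-1}^2.
N_0 = 1
N_1 = 1 + 1 + 1^2 = 3
N_2 = 1 + 3 + 3^2 = 13
N_3 = 1 + 13 + 13^2 = 183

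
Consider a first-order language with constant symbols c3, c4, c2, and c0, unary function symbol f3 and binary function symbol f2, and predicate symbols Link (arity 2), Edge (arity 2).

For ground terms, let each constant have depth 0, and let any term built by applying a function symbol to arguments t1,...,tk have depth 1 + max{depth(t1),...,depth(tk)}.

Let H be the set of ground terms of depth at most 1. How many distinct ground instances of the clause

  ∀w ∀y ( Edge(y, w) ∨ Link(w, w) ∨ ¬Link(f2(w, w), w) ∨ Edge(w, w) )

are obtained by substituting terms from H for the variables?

Ground terms of depth ≤ 1:
  Let N_k = |{terms of depth ≤ k}|. Then N_0 = 4 and N_k = 4 + N_{k-1} + N_{k-1}^2 for k ≥ 1 (one summand per function symbol, arity giving the exponent).
  N_0 = 4
  N_1 = 4 + 4 + 4^2 = 24
So there are 24 ground terms available for substitution.
The clause has 2 distinct variables (w, y), each appearing in the body. In the free term algebra distinct substitutions yield syntactically distinct ground instances.
Number of ground instances = 24^2 = 576.

576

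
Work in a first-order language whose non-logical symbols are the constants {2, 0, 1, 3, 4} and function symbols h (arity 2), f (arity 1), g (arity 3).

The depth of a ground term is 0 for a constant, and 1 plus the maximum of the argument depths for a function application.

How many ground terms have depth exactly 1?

Write N_k for the number of ground terms of depth ≤ k. A term of depth ≤ k is either a constant or a function symbol applied to arguments of depth ≤ k−1, so N_k = 5 + N_{k-1}^2 + N_{k-1} + N_{k-1}^3.
N_0 = 5
N_1 = 5 + 5^2 + 5 + 5^3 = 160
Terms of depth exactly 1: N_1 − N_0 = 160 − 5 = 155.

155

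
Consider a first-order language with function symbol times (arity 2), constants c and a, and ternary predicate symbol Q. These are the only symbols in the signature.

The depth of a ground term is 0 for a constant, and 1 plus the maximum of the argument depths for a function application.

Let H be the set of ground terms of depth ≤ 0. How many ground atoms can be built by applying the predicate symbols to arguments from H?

8

First count ground terms of depth ≤ 0.
Let N_k = |{terms of depth ≤ k}|. Then N_0 = 2 and N_k = 2 + N_{k-1}^2 for k ≥ 1 (one summand per function symbol, arity giving the exponent).
N_0 = 2
Explicitly: c, a.
So |H| = 2.
Ground atoms are formed by filling each argument slot of a predicate with a term from H, so an r-ary predicate gives |H|^r atoms:
  Q: 2^3 = 8
Total ground atoms: 8.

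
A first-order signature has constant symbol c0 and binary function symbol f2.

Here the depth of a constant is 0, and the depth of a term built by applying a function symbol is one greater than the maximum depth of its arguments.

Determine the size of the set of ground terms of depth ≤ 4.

677

Count level by level. With function symbols f2/2, the terms of depth ≤ k are the 1 constant together with each function applied to depth-≤(k−1) tuples, so N_k = 1 + N_{k-1}^2.
N_0 = 1
N_1 = 1 + 1^2 = 2
N_2 = 1 + 2^2 = 5
N_3 = 1 + 5^2 = 26
N_4 = 1 + 26^2 = 677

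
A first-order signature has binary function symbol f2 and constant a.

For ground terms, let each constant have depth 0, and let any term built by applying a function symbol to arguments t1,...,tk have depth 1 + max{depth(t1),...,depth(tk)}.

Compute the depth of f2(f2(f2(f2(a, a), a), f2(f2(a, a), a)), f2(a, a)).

4

depth(f2(a, a)) = 1 + max(0, 0) = 1
depth(f2(f2(a, a), a)) = 1 + max(1, 0) = 2
depth(f2(f2(f2(a, a), a), f2(f2(a, a), a))) = 1 + max(2, 2) = 3
depth(f2(f2(f2(f2(a, a), a), f2(f2(a, a), a)), f2(a, a))) = 1 + max(3, 1) = 4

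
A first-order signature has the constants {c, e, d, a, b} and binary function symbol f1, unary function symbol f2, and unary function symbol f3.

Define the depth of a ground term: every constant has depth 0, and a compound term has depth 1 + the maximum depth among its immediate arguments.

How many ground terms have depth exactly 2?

1645

Let N_k = |{terms of depth ≤ k}|. Then N_0 = 5 and N_k = 5 + N_{k-1}^2 + N_{k-1} + N_{k-1} for k ≥ 1 (one summand per function symbol, arity giving the exponent).
N_0 = 5
N_1 = 5 + 5^2 + 5 + 5 = 40
N_2 = 5 + 40^2 + 40 + 40 = 1685
Terms of depth exactly 2: N_2 − N_1 = 1685 − 40 = 1645.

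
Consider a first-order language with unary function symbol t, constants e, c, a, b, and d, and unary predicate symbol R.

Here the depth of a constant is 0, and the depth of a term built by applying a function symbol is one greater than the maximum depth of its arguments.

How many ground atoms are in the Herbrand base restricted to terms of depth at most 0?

5

First count ground terms of depth ≤ 0.
Write N_k for the number of ground terms of depth ≤ k. A term of depth ≤ k is either a constant or a function symbol applied to arguments of depth ≤ k−1, so N_k = 5 + N_{k-1}.
N_0 = 5
Explicitly: e, c, a, b, d.
So |H| = 5.
Ground atoms are formed by filling each argument slot of a predicate with a term from H, so an r-ary predicate gives |H|^r atoms:
  R: 5
Total ground atoms: 5.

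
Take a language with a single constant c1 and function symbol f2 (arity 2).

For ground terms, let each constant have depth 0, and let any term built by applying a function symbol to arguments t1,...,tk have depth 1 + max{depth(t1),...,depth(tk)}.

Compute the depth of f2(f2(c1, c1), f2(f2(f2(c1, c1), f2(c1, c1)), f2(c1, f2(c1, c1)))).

4

depth(f2(c1, c1)) = 1 + max(0, 0) = 1
depth(f2(f2(c1, c1), f2(c1, c1))) = 1 + max(1, 1) = 2
depth(f2(c1, f2(c1, c1))) = 1 + max(0, 1) = 2
depth(f2(f2(f2(c1, c1), f2(c1, c1)), f2(c1, f2(c1, c1)))) = 1 + max(2, 2) = 3
depth(f2(f2(c1, c1), f2(f2(f2(c1, c1), f2(c1, c1)), f2(c1, f2(c1, c1))))) = 1 + max(1, 3) = 4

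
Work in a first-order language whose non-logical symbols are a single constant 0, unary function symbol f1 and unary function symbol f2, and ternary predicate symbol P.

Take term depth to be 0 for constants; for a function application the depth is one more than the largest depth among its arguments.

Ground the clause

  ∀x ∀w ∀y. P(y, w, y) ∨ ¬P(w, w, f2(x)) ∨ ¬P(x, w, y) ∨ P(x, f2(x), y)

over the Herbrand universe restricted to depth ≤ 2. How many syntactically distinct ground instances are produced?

343

Ground terms of depth ≤ 2:
  Let N_k = |{terms of depth ≤ k}|. Then N_0 = 1 and N_k = 1 + N_{k-1} + N_{k-1} for k ≥ 1 (one summand per function symbol, arity giving the exponent).
  N_0 = 1
  N_1 = 1 + 1 + 1 = 3
  N_2 = 1 + 3 + 3 = 7
  Explicitly: 0, f1(0), f1(f1(0)), f1(f2(0)), f2(0), f2(f1(0)), f2(f2(0)).
So there are 7 ground terms available for substitution.
The clause has 3 distinct variables (x, w, y), each appearing in the body. In the free term algebra distinct substitutions yield syntactically distinct ground instances.
Number of ground instances = 7^3 = 343.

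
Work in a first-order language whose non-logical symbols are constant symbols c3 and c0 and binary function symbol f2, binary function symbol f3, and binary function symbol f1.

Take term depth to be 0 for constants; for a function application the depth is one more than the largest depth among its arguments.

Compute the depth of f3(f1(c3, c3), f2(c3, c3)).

2

depth(f1(c3, c3)) = 1 + max(0, 0) = 1
depth(f2(c3, c3)) = 1 + max(0, 0) = 1
depth(f3(f1(c3, c3), f2(c3, c3))) = 1 + max(1, 1) = 2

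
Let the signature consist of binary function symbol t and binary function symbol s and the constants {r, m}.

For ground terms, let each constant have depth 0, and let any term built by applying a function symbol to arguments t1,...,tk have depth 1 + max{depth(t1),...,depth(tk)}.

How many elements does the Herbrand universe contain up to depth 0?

If N_k denotes the number of depth-≤k ground terms, the 2 constants give N_0 = 2, and each function symbol of arity r contributes N_{k-1}^r new terms at level k: N_k = 2 + N_{k-1}^2 + N_{k-1}^2.
N_0 = 2
Explicitly: r, m.

2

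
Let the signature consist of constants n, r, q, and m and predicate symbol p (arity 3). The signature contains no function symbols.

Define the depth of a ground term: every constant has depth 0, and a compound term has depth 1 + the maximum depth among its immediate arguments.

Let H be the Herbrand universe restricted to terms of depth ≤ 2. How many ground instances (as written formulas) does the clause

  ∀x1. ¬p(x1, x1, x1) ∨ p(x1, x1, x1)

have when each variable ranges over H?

4

Ground terms of depth ≤ 2:
  With no function symbols every ground term is a constant, so there are exactly 4 ground terms at every depth bound.
  N_0 = 4
  N_1 = 4
  N_2 = 4
  Explicitly: n, r, q, m.
So there are 4 ground terms available for substitution.
The variable x1 ranges independently over the available ground terms, and distinct assignments produce distinct instances.
Number of ground instances = 4.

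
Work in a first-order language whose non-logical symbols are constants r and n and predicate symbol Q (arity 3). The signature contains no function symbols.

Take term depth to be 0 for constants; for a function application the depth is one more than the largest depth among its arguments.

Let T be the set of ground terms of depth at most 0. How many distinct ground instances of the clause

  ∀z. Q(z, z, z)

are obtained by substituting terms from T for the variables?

Ground terms of depth ≤ 0:
  With no function symbols every ground term is a constant, so there are exactly 2 ground terms at every depth bound.
  N_0 = 2
  Explicitly: r, n.
So there are 2 ground terms available for substitution.
The clause has 1 distinct variable (z), which appears in the body. In the free term algebra distinct substitutions yield syntactically distinct ground instances.
Number of ground instances = 2.

2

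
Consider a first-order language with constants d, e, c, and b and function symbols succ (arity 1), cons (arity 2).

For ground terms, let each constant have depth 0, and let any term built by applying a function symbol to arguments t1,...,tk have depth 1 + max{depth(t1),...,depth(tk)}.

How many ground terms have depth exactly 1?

20

Write N_k for the number of ground terms of depth ≤ k. A term of depth ≤ k is either a constant or a function symbol applied to arguments of depth ≤ k−1, so N_k = 4 + N_{k-1} + N_{k-1}^2.
N_0 = 4
N_1 = 4 + 4 + 4^2 = 24
Terms of depth exactly 1: N_1 − N_0 = 24 − 4 = 20.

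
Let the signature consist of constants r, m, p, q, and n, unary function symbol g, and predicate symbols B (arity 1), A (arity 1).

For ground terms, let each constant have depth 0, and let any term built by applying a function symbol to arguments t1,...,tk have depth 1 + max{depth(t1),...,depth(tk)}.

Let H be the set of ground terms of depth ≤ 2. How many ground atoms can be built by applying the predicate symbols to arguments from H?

First count ground terms of depth ≤ 2.
Let N_k count ground terms of depth at most k. Each non-constant term of depth ≤ k is some function symbol applied to depth-≤(k−1) arguments, giving N_k = 5 + N_{k-1}.
N_0 = 5
N_1 = 5 + 5 = 10
N_2 = 5 + 10 = 15
So |H| = 15.
Ground atoms are formed by filling each argument slot of a predicate with a term from H, so an r-ary predicate gives |H|^r atoms:
  B: 15;  A: 15
Total ground atoms: 15 + 15 = 30.

30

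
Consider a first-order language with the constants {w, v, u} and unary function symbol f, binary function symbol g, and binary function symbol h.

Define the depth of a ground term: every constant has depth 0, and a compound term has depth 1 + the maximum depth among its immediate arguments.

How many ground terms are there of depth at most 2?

1179

If N_k denotes the number of depth-≤k ground terms, the 3 constants give N_0 = 3, and each function symbol of arity r contributes N_{k-1}^r new terms at level k: N_k = 3 + N_{k-1} + N_{k-1}^2 + N_{k-1}^2.
N_0 = 3
N_1 = 3 + 3 + 3^2 + 3^2 = 24
N_2 = 3 + 24 + 24^2 + 24^2 = 1179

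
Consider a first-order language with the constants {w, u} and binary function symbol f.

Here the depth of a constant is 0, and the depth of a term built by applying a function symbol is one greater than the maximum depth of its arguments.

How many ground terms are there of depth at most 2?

Write N_k for the number of ground terms of depth ≤ k. A term of depth ≤ k is either a constant or a function symbol applied to arguments of depth ≤ k−1, so N_k = 2 + N_{k-1}^2.
N_0 = 2
N_1 = 2 + 2^2 = 6
N_2 = 2 + 6^2 = 38

38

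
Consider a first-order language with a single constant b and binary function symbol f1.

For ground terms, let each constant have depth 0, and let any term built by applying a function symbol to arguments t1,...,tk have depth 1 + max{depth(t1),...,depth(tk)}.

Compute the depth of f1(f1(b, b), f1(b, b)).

2

depth(f1(b, b)) = 1 + max(0, 0) = 1
depth(f1(f1(b, b), f1(b, b))) = 1 + max(1, 1) = 2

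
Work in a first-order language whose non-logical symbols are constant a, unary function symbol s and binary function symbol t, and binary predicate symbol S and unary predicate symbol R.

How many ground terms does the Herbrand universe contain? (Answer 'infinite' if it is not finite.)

infinite

The signature has at least one function symbol (s, arity 1) and at least one constant (a).
Iterating s gives infinitely many distinct ground terms: a, s(a), s(s(a)), ...
So the Herbrand universe is infinite.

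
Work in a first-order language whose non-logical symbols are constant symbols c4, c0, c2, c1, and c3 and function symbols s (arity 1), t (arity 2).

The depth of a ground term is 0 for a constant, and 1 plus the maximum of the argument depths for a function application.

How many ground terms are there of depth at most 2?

Let N_k count ground terms of depth at most k. Each non-constant term of depth ≤ k is some function symbol applied to depth-≤(k−1) arguments, giving N_k = 5 + N_{k-1} + N_{k-1}^2.
N_0 = 5
N_1 = 5 + 5 + 5^2 = 35
N_2 = 5 + 35 + 35^2 = 1265

1265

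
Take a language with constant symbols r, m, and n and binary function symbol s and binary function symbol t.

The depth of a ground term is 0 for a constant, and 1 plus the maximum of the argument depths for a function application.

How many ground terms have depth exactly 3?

1565568

Write N_k for the number of ground terms of depth ≤ k. A term of depth ≤ k is either a constant or a function symbol applied to arguments of depth ≤ k−1, so N_k = 3 + N_{k-1}^2 + N_{k-1}^2.
N_0 = 3
N_1 = 3 + 3^2 + 3^2 = 21
N_2 = 3 + 21^2 + 21^2 = 885
N_3 = 3 + 885^2 + 885^2 = 1566453
Terms of depth exactly 3: N_3 − N_2 = 1566453 − 885 = 1565568.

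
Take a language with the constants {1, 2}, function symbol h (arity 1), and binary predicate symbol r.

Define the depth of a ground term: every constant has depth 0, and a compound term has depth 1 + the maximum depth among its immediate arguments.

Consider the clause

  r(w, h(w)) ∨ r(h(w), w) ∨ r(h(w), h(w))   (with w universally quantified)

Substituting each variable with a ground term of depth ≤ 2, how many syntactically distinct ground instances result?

Ground terms of depth ≤ 2:
  Count level by level. With function symbols h/1, the terms of depth ≤ k are the 2 constants together with each function applied to depth-≤(k−1) tuples, so N_k = 2 + N_{k-1}.
  N_0 = 2
  N_1 = 2 + 2 = 4
  N_2 = 2 + 4 = 6
  Explicitly: 1, 2, h(1), h(2), h(h(1)), h(h(2)).
So there are 6 ground terms available for substitution.
The clause has 1 distinct variable (w), which appears in the body. In the free term algebra distinct substitutions yield syntactically distinct ground instances.
Number of ground instances = 6.

6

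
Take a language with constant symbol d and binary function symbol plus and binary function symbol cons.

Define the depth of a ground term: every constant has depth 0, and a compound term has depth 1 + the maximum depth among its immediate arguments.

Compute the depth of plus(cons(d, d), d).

depth(cons(d, d)) = 1 + max(0, 0) = 1
depth(plus(cons(d, d), d)) = 1 + max(1, 0) = 2

2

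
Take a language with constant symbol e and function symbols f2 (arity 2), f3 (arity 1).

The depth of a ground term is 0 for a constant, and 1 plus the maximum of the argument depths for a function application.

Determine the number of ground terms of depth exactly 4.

33490

Count level by level. With function symbols f2/2, f3/1, the terms of depth ≤ k are the 1 constant together with each function applied to depth-≤(k−1) tuples, so N_k = 1 + N_{k-1}^2 + N_{k-1}.
N_0 = 1
N_1 = 1 + 1^2 + 1 = 3
N_2 = 1 + 3^2 + 3 = 13
N_3 = 1 + 13^2 + 13 = 183
N_4 = 1 + 183^2 + 183 = 33673
Terms of depth exactly 4: N_4 − N_3 = 33673 − 183 = 33490.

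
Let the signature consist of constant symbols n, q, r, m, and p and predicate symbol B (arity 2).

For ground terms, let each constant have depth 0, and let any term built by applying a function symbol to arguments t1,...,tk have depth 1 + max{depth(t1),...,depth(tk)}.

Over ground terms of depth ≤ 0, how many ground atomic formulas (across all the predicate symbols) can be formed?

25

First count ground terms of depth ≤ 0.
With no function symbols every ground term is a constant, so there are exactly 5 ground terms at every depth bound.
N_0 = 5
Explicitly: n, q, r, m, p.
So |H| = 5.
Each predicate of arity r yields |H|^r ground atoms (one per choice of an r-tuple from H):
  B: 5^2 = 25
Total ground atoms: 25.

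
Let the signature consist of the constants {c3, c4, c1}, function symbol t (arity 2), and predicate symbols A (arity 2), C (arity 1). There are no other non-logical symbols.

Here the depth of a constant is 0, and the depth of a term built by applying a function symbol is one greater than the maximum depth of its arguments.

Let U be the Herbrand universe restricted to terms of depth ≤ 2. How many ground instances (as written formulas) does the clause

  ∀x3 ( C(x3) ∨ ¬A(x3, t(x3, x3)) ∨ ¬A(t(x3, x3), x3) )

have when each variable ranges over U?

147

Ground terms of depth ≤ 2:
  Let N_k = |{terms of depth ≤ k}|. Then N_0 = 3 and N_k = 3 + N_{k-1}^2 for k ≥ 1 (one summand per function symbol, arity giving the exponent).
  N_0 = 3
  N_1 = 3 + 3^2 = 12
  N_2 = 3 + 12^2 = 147
So there are 147 ground terms available for substitution.
The body mentions the single quantified variable x3; since ground terms form a free algebra, no two substitutions collapse to the same formula.
Number of ground instances = 147.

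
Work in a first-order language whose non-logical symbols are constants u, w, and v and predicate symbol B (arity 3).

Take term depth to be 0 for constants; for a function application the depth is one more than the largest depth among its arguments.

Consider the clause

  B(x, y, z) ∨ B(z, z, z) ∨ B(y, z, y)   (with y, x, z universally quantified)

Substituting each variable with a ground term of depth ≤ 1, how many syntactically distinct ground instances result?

Ground terms of depth ≤ 1:
  With no function symbols every ground term is a constant, so there are exactly 3 ground terms at every depth bound.
  N_0 = 3
  N_1 = 3
  Explicitly: u, w, v.
So there are 3 ground terms available for substitution.
The clause has 3 distinct variables (y, x, z), each appearing in the body. In the free term algebra distinct substitutions yield syntactically distinct ground instances.
Number of ground instances = 3^3 = 27.

27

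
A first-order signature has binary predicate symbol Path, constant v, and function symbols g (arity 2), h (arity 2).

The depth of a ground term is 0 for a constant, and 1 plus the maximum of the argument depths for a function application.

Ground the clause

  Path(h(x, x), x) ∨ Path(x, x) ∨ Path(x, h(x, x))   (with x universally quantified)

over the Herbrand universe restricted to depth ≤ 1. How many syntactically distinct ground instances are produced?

3

Ground terms of depth ≤ 1:
  Let N_k count ground terms of depth at most k. Each non-constant term of depth ≤ k is some function symbol applied to depth-≤(k−1) arguments, giving N_k = 1 + N_{k-1}^2 + N_{k-1}^2.
  N_0 = 1
  N_1 = 1 + 1^2 + 1^2 = 3
So there are 3 ground terms available for substitution.
The clause has 1 distinct variable (x), which appears in the body. In the free term algebra distinct substitutions yield syntactically distinct ground instances.
Number of ground instances = 3.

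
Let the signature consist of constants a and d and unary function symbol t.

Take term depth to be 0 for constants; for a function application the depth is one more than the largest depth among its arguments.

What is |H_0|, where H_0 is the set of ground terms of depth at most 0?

Write N_k for the number of ground terms of depth ≤ k. A term of depth ≤ k is either a constant or a function symbol applied to arguments of depth ≤ k−1, so N_k = 2 + N_{k-1}.
N_0 = 2

2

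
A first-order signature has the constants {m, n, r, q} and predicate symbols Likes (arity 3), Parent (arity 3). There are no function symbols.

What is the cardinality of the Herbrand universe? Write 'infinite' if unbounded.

There are no function symbols, so every ground term is one of the 4 constants.
The Herbrand universe is {m, n, r, q}, which is finite with 4 elements.

4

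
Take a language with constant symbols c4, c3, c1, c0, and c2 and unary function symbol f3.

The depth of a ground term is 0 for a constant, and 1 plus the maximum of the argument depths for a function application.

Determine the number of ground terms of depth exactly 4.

5

Count level by level. With function symbols f3/1, the terms of depth ≤ k are the 5 constants together with each function applied to depth-≤(k−1) tuples, so N_k = 5 + N_{k-1}.
N_0 = 5
N_1 = 5 + 5 = 10
N_2 = 5 + 10 = 15
N_3 = 5 + 15 = 20
N_4 = 5 + 20 = 25
Terms of depth exactly 4: N_4 − N_3 = 25 − 20 = 5.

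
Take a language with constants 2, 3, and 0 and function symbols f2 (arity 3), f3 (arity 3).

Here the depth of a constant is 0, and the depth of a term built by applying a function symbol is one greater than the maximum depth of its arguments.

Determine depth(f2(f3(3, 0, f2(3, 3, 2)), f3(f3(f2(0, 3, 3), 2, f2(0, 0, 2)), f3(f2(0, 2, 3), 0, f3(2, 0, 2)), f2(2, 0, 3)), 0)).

depth(f2(3, 3, 2)) = 1 + max(0, 0, 0) = 1
depth(f3(3, 0, f2(3, 3, 2))) = 1 + max(0, 0, 1) = 2
depth(f2(0, 3, 3)) = 1 + max(0, 0, 0) = 1
depth(f2(0, 0, 2)) = 1 + max(0, 0, 0) = 1
depth(f3(f2(0, 3, 3), 2, f2(0, 0, 2))) = 1 + max(1, 0, 1) = 2
depth(f2(0, 2, 3)) = 1 + max(0, 0, 0) = 1
depth(f3(2, 0, 2)) = 1 + max(0, 0, 0) = 1
depth(f3(f2(0, 2, 3), 0, f3(2, 0, 2))) = 1 + max(1, 0, 1) = 2
depth(f2(2, 0, 3)) = 1 + max(0, 0, 0) = 1
depth(f3(f3(f2(0, 3, 3), 2, f2(0, 0, 2)), f3(f2(0, 2, 3), 0, f3(2, 0, 2)), f2(2, 0, 3))) = 1 + max(2, 2, 1) = 3
depth(f2(f3(3, 0, f2(3, 3, 2)), f3(f3(f2(0, 3, 3), 2, f2(0, 0, 2)), f3(f2(0, 2, 3), 0, f3(2, 0, 2)), f2(2, 0, 3)), 0)) = 1 + max(2, 3, 0) = 4

4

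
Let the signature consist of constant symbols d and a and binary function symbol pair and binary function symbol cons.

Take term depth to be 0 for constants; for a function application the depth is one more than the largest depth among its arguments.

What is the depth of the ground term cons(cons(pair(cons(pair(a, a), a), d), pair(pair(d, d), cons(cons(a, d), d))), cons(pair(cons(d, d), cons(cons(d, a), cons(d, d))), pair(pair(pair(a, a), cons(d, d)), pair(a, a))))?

5

depth(pair(a, a)) = 1 + max(0, 0) = 1
depth(cons(pair(a, a), a)) = 1 + max(1, 0) = 2
depth(pair(cons(pair(a, a), a), d)) = 1 + max(2, 0) = 3
depth(pair(d, d)) = 1 + max(0, 0) = 1
depth(cons(a, d)) = 1 + max(0, 0) = 1
depth(cons(cons(a, d), d)) = 1 + max(1, 0) = 2
depth(pair(pair(d, d), cons(cons(a, d), d))) = 1 + max(1, 2) = 3
depth(cons(pair(cons(pair(a, a), a), d), pair(pair(d, d), cons(cons(a, d), d)))) = 1 + max(3, 3) = 4
depth(cons(d, d)) = 1 + max(0, 0) = 1
depth(cons(d, a)) = 1 + max(0, 0) = 1
depth(cons(cons(d, a), cons(d, d))) = 1 + max(1, 1) = 2
depth(pair(cons(d, d), cons(cons(d, a), cons(d, d)))) = 1 + max(1, 2) = 3
depth(pair(pair(a, a), cons(d, d))) = 1 + max(1, 1) = 2
depth(pair(pair(pair(a, a), cons(d, d)), pair(a, a))) = 1 + max(2, 1) = 3
depth(cons(pair(cons(d, d), cons(cons(d, a), cons(d, d))), pair(pair(pair(a, a), cons(d, d)), pair(a, a)))) = 1 + max(3, 3) = 4
depth(cons(cons(pair(cons(pair(a, a), a), d), pair(pair(d, d), cons(cons(a, d), d))), cons(pair(cons(d, d), cons(cons(d, a), cons(d, d))), pair(pair(pair(a, a), cons(d, d)), pair(a, a))))) = 1 + max(4, 4) = 5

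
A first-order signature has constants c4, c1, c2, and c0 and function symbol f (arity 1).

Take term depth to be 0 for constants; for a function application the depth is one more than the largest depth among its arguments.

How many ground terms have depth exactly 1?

Count level by level. With function symbols f/1, the terms of depth ≤ k are the 4 constants together with each function applied to depth-≤(k−1) tuples, so N_k = 4 + N_{k-1}.
N_0 = 4
N_1 = 4 + 4 = 8
Terms of depth exactly 1: N_1 − N_0 = 8 − 4 = 4.

4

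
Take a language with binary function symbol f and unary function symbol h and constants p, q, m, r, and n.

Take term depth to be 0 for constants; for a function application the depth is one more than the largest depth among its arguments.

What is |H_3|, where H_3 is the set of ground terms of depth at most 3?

1601495

Let N_k = |{terms of depth ≤ k}|. Then N_0 = 5 and N_k = 5 + N_{k-1}^2 + N_{k-1} for k ≥ 1 (one summand per function symbol, arity giving the exponent).
N_0 = 5
N_1 = 5 + 5^2 + 5 = 35
N_2 = 5 + 35^2 + 35 = 1265
N_3 = 5 + 1265^2 + 1265 = 1601495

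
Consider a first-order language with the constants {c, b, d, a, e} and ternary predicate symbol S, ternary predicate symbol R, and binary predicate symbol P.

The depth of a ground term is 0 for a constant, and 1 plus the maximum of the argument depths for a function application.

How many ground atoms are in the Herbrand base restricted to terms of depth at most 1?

First count ground terms of depth ≤ 1.
With no function symbols every ground term is a constant, so there are exactly 5 ground terms at every depth bound.
N_0 = 5
N_1 = 5
So |H| = 5.
For each predicate symbol, the number of ground atoms is |H| raised to its arity; summing:
  S: 5^3 = 125;  R: 5^3 = 125;  P: 5^2 = 25
Total ground atoms: 125 + 125 + 25 = 275.

275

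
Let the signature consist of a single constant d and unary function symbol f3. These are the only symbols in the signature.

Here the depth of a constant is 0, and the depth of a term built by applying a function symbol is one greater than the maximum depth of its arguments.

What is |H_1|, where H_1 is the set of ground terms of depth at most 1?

2

Write N_k for the number of ground terms of depth ≤ k. A term of depth ≤ k is either a constant or a function symbol applied to arguments of depth ≤ k−1, so N_k = 1 + N_{k-1}.
N_0 = 1
N_1 = 1 + 1 = 2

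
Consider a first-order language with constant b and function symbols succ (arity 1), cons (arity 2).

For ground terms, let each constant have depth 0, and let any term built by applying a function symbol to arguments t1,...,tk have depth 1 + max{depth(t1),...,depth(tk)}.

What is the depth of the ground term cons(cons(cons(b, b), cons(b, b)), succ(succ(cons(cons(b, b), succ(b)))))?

5

depth(cons(b, b)) = 1 + max(0, 0) = 1
depth(cons(cons(b, b), cons(b, b))) = 1 + max(1, 1) = 2
depth(succ(b)) = 1 + depth(b) = 1 + 0 = 1
depth(cons(cons(b, b), succ(b))) = 1 + max(1, 1) = 2
depth(succ(cons(cons(b, b), succ(b)))) = 1 + depth(cons(cons(b, b), succ(b))) = 1 + 2 = 3
depth(succ(succ(cons(cons(b, b), succ(b))))) = 1 + depth(succ(cons(cons(b, b), succ(b)))) = 1 + 3 = 4
depth(cons(cons(cons(b, b), cons(b, b)), succ(succ(cons(cons(b, b), succ(b)))))) = 1 + max(2, 4) = 5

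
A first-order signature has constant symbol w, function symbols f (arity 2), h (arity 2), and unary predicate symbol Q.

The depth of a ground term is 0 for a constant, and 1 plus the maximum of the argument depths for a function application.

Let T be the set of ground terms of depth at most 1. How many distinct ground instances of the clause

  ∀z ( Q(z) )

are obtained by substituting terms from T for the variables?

Ground terms of depth ≤ 1:
  Count level by level. With function symbols f/2, h/2, the terms of depth ≤ k are the 1 constant together with each function applied to depth-≤(k−1) tuples, so N_k = 1 + N_{k-1}^2 + N_{k-1}^2.
  N_0 = 1
  N_1 = 1 + 1^2 + 1^2 = 3
  Explicitly: w, f(w, w), h(w, w).
So there are 3 ground terms available for substitution.
The variable z ranges independently over the available ground terms, and distinct assignments produce distinct instances.
Number of ground instances = 3.

3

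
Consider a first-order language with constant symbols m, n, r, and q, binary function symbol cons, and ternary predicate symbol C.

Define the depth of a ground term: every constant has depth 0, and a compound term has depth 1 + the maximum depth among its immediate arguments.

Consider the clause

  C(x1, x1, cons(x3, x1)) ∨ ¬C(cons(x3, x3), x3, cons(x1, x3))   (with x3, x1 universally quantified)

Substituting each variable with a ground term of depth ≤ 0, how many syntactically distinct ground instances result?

Ground terms of depth ≤ 0:
  Let N_k = |{terms of depth ≤ k}|. Then N_0 = 4 and N_k = 4 + N_{k-1}^2 for k ≥ 1 (one summand per function symbol, arity giving the exponent).
  N_0 = 4
  Explicitly: m, n, r, q.
So there are 4 ground terms available for substitution.
Each of x3, x1 ranges independently over the available ground terms, and distinct assignments produce distinct instances.
Number of ground instances = 4^2 = 16.

16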